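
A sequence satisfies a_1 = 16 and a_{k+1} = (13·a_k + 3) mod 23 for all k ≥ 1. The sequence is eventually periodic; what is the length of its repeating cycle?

11

Listing terms: a_1 = 16, a_2 = 4, a_3 = 9, a_4 = 5, a_5 = 22, a_6 = 13, a_7 = 11, a_8 = 8, a_9 = 15, a_{10} = 14, a_{11} = 1, a_{12} = 16.
The sequence repeats with period 11.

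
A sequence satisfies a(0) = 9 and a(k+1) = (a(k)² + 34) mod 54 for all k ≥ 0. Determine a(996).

11

Computing terms: a(0) = 9, a(1) = 7, a(2) = 29, a(3) = 11, a(4) = 47, a(5) = 29.
Since a(5) = a(2) = 29, the sequence is eventually periodic: after a pre-period of length 2 it cycles with period 3.
For k ≥ 2, a(k) depends only on (k - 2) mod 3. (996 - 2) mod 3 = 1, so a(996) = a(3) = 11.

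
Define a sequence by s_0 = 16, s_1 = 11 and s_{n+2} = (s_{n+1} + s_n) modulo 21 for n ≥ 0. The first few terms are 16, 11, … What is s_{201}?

17

s_0 = 16; s_1 = 11; s_2 = 6; s_3 = 17; s_4 = 2; s_5 = 19; s_6 = 0; s_7 = 19; s_8 = 19; s_9 = 17; s_{10} = 15; s_{11} = 11; s_{12} = 5; s_{13} = 16; s_{14} = 0; s_{15} = 16; s_{16} = 16; s_{17} = 11.
The sequence repeats with period 16.
(201 - 0) mod 16 = 9, so s_{201} = s_9 = 17.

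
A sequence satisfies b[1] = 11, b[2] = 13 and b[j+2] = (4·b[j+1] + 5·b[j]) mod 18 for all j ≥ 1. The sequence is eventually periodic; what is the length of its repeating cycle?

Computing terms: b[1] = 11, b[2] = 13, b[3] = 17, b[4] = 7, b[5] = 5, b[6] = 1, b[7] = 11, b[8] = 13.
The sequence repeats with period 6.

6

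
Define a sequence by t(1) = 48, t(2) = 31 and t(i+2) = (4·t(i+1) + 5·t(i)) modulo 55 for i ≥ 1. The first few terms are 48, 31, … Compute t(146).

t(1) = 48,  t(2) = 31,  t(3) = 34,  t(4) = 16,  t(5) = 14,  t(6) = 26,  t(7) = 9,  t(8) = 1,  t(9) = 49,  t(10) = 36,  t(11) = 4,  t(12) = 31,  t(13) = 34.
Since (t(12), t(13)) = (t(2), t(3)) = (31, 34) (two consecutive terms determine the rest), the sequence is eventually periodic: after a pre-period of length 1 it cycles with period 10.
For i ≥ 2, t(i) depends only on (i - 2) mod 10. (146 - 2) mod 10 = 4, so t(146) = t(6) = 26.

26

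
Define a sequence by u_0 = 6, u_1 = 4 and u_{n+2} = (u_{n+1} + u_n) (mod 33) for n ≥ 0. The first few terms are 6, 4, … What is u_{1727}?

1

Computing terms: u_0 = 6; u_1 = 4; u_2 = 10; u_3 = 14; u_4 = 24; u_5 = 5; u_6 = 29; u_7 = 1; u_8 = 30; u_9 = 31; u_{10} = 28; u_{11} = 26; u_{12} = 21; u_{13} = 14; u_{14} = 2; u_{15} = 16; u_{16} = 18; u_{17} = 1; u_{18} = 19; u_{19} = 20; u_{20} = 6; u_{21} = 26; u_{22} = 32; u_{23} = 25; u_{24} = 24; u_{25} = 16; u_{26} = 7; u_{27} = 23; u_{28} = 30; u_{29} = 20; u_{30} = 17; u_{31} = 4; u_{32} = 21; u_{33} = 25; u_{34} = 13; u_{35} = 5; u_{36} = 18; u_{37} = 23; u_{38} = 8; u_{39} = 31; u_{40} = 6; u_{41} = 4.
Since (u_{40}, u_{41}) = (u_0, u_1) = (6, 4) (two consecutive terms determine the rest), the sequence is periodic with period 40.
(1727 - 0) mod 40 = 7, so u_{1727} = u_7 = 1.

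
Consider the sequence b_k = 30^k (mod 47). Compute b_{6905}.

Computing terms: b_0 = 1,  b_1 = 30,  b_2 = 7,  b_3 = 22,  b_4 = 2,  b_5 = 13,  b_6 = 14,  b_7 = 44,  b_8 = 4,  b_9 = 26,  b_{10} = 28,  b_{11} = 41,  b_{12} = 8,  b_{13} = 5,  b_{14} = 9,  b_{15} = 35,  b_{16} = 16,  b_{17} = 10,  b_{18} = 18,  b_{19} = 23,  b_{20} = 32,  b_{21} = 20,  b_{22} = 36,  b_{23} = 46,  b_{24} = 17,  b_{25} = 40,  b_{26} = 25,  b_{27} = 45,  b_{28} = 34,  b_{29} = 33,  b_{30} = 3,  b_{31} = 43,  b_{32} = 21,  b_{33} = 19,  b_{34} = 6,  b_{35} = 39,  b_{36} = 42,  b_{37} = 38,  b_{38} = 12,  b_{39} = 31,  b_{40} = 37,  b_{41} = 29,  b_{42} = 24,  b_{43} = 15,  b_{44} = 27,  b_{45} = 11,  b_{46} = 1.
The sequence repeats with period 46.
So b_{6905} = b_{0 + ((6905-0) mod 46)} = b_5 = 13.

13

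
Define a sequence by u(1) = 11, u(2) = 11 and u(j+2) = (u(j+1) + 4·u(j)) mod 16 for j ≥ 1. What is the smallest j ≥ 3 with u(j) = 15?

5

Computing terms: u(1) = 11, u(2) = 11, u(3) = 7, u(4) = 3, u(5) = 15, u(6) = 11, u(7) = 7.
Since (u(6), u(7)) = (u(2), u(3)) = (11, 7) (two consecutive terms determine the rest), the sequence is eventually periodic: after a pre-period of length 1 it cycles with period 4.
The value 15 first appears (with j ≥ 3) at u(5).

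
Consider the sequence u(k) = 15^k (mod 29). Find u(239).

14

u(1) = 15,  u(2) = 22,  u(3) = 11,  u(4) = 20,  u(5) = 10,  u(6) = 5,  u(7) = 17,  u(8) = 23,  u(9) = 26,  u(10) = 13,  u(11) = 21,  u(12) = 25,  u(13) = 27,  u(14) = 28,  u(15) = 14,  u(16) = 7,  u(17) = 18,  u(18) = 9,  u(19) = 19,  u(20) = 24,  u(21) = 12,  u(22) = 6,  u(23) = 3,  u(24) = 16,  u(25) = 8,  u(26) = 4,  u(27) = 2,  u(28) = 1,  u(29) = 15.
The sequence repeats with period 28.
So u(239) = u(1 + ((239-1) mod 28)) = u(15) = 14.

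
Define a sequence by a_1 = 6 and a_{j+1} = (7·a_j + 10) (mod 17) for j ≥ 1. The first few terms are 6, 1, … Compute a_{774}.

9

We have a_1 = 6; a_2 = 1; a_3 = 0; a_4 = 10; a_5 = 12; a_6 = 9; a_7 = 5; a_8 = 11; a_9 = 2; a_{10} = 7; a_{11} = 8; a_{12} = 15; a_{13} = 13; a_{14} = 16; a_{15} = 3; a_{16} = 14; a_{17} = 6.
Since a_{17} = a_1 = 6, the sequence is periodic with period 16.
(774 - 1) mod 16 = 5, so a_{774} = a_6 = 9.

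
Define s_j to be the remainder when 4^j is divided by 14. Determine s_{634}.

4

Listing terms: s_1 = 4; s_2 = 2; s_3 = 8; s_4 = 4.
Since s_4 = s_1 = 4, the sequence is periodic with period 3.
(634 - 1) mod 3 = 0, so s_{634} = s_1 = 4.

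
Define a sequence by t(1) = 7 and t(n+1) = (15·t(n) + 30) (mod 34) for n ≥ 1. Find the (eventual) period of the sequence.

Listing terms: t(1) = 7; t(2) = 33; t(3) = 15; t(4) = 17; t(5) = 13; t(6) = 21; t(7) = 5; t(8) = 3; t(9) = 7.
Since t(9) = t(1) = 7, the sequence is periodic with period 8.

8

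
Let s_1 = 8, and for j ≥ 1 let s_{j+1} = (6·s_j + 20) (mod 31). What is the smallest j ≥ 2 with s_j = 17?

5

We have s_1 = 8, s_2 = 6, s_3 = 25, s_4 = 15, s_5 = 17, s_6 = 29, s_7 = 8.
Since s_7 = s_1 = 8, the sequence is periodic with period 6.
The value 17 first appears (with j ≥ 2) at s_5.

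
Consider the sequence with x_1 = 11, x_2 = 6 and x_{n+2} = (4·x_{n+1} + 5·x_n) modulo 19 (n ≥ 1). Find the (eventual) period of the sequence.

Computing terms: x_1 = 11, x_2 = 6, x_3 = 3, x_4 = 4, x_5 = 12, x_6 = 11, x_7 = 9, x_8 = 15, x_9 = 10, x_{10} = 1, x_{11} = 16, x_{12} = 12, x_{13} = 14, x_{14} = 2, x_{15} = 2, x_{16} = 18, x_{17} = 6, x_{18} = 0, x_{19} = 11, x_{20} = 6.
Since (x_{19}, x_{20}) = (x_1, x_2) = (11, 6) (two consecutive terms determine the rest), the sequence is periodic with period 18.

18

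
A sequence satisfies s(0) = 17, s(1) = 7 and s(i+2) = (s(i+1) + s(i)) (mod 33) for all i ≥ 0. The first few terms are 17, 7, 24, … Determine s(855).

20

Listing terms: s(0) = 17; s(1) = 7; s(2) = 24; s(3) = 31; s(4) = 22; s(5) = 20; s(6) = 9; s(7) = 29; s(8) = 5; s(9) = 1; s(10) = 6; s(11) = 7; s(12) = 13; s(13) = 20; s(14) = 0; s(15) = 20; s(16) = 20; s(17) = 7; s(18) = 27; s(19) = 1; s(20) = 28; s(21) = 29; s(22) = 24; s(23) = 20; s(24) = 11; s(25) = 31; s(26) = 9; s(27) = 7; s(28) = 16; s(29) = 23; s(30) = 6; s(31) = 29; s(32) = 2; s(33) = 31; s(34) = 0; s(35) = 31; s(36) = 31; s(37) = 29; s(38) = 27; s(39) = 23; s(40) = 17; s(41) = 7.
The sequence repeats with period 40.
(855 - 0) mod 40 = 15, so s(855) = s(15) = 20.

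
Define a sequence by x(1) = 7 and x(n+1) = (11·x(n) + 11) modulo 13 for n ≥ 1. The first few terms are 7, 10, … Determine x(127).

9

Listing terms: x(1) = 7, x(2) = 10, x(3) = 4, x(4) = 3, x(5) = 5, x(6) = 1, x(7) = 9, x(8) = 6, x(9) = 12, x(10) = 0, x(11) = 11, x(12) = 2, x(13) = 7.
Since x(13) = x(1) = 7, the sequence is periodic with period 12.
(127 - 1) mod 12 = 6, so x(127) = x(7) = 9.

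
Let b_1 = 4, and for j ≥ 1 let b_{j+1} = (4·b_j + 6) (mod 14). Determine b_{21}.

10

Computing terms: b_1 = 4, b_2 = 8, b_3 = 10, b_4 = 4.
Since b_4 = b_1 = 4, the sequence is periodic with period 3.
(21 - 1) mod 3 = 2, so b_{21} = b_3 = 10.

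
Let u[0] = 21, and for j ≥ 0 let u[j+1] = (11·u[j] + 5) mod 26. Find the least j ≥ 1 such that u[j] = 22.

Listing terms: u[0] = 21, u[1] = 2, u[2] = 1, u[3] = 16, u[4] = 25, u[5] = 20, u[6] = 17, u[7] = 10, u[8] = 11, u[9] = 22, u[10] = 13, u[11] = 18, u[12] = 21.
Since u[12] = u[0] = 21, the sequence is periodic with period 12.
The value 22 first appears (with j ≥ 1) at u[9].

9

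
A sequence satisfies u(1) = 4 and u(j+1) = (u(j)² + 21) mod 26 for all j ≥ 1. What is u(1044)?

25

Computing terms: u(1) = 4, u(2) = 11, u(3) = 12, u(4) = 9, u(5) = 24, u(6) = 25, u(7) = 22, u(8) = 11.
Since u(8) = u(2) = 11, the sequence is eventually periodic: after a pre-period of length 1 it cycles with period 6.
For j ≥ 2, u(j) depends only on (j - 2) mod 6. (1044 - 2) mod 6 = 4, so u(1044) = u(6) = 25.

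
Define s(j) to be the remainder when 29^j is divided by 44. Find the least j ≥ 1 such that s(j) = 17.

7

Computing terms: s(0) = 1, s(1) = 29, s(2) = 5, s(3) = 13, s(4) = 25, s(5) = 21, s(6) = 37, s(7) = 17, s(8) = 9, s(9) = 41, s(10) = 1.
Since s(10) = s(0) = 1, the sequence is periodic with period 10.
The value 17 first appears (with j ≥ 1) at s(7).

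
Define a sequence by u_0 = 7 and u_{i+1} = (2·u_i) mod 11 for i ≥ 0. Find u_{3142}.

u_0 = 7, u_1 = 3, u_2 = 6, u_3 = 1, u_4 = 2, u_5 = 4, u_6 = 8, u_7 = 5, u_8 = 10, u_9 = 9, u_{10} = 7.
The sequence repeats with period 10.
So u_{3142} = u_{0 + ((3142-0) mod 10)} = u_2 = 6.

6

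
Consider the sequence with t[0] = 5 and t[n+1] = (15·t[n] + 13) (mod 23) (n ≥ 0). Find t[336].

17

Computing terms: t[0] = 5,  t[1] = 19,  t[2] = 22,  t[3] = 21,  t[4] = 6,  t[5] = 11,  t[6] = 17,  t[7] = 15,  t[8] = 8,  t[9] = 18,  t[10] = 7,  t[11] = 3,  t[12] = 12,  t[13] = 9,  t[14] = 10,  t[15] = 2,  t[16] = 20,  t[17] = 14,  t[18] = 16,  t[19] = 0,  t[20] = 13,  t[21] = 1,  t[22] = 5.
Since t[22] = t[0] = 5, the sequence is periodic with period 22.
So t[336] = t[0 + ((336-0) mod 22)] = t[6] = 17.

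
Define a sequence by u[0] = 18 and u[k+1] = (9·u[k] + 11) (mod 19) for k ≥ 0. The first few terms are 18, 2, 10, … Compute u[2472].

17

Computing terms: u[0] = 18,  u[1] = 2,  u[2] = 10,  u[3] = 6,  u[4] = 8,  u[5] = 7,  u[6] = 17,  u[7] = 12,  u[8] = 5,  u[9] = 18.
The sequence repeats with period 9.
(2472 - 0) mod 9 = 6, so u[2472] = u[6] = 17.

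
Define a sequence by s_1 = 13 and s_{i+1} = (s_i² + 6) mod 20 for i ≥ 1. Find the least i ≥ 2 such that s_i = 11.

s_1 = 13, s_2 = 15, s_3 = 11, s_4 = 7, s_5 = 15.
Since s_5 = s_2 = 15, the sequence is eventually periodic: after a pre-period of length 1 it cycles with period 3.
The value 11 first appears (with i ≥ 2) at s_3.

3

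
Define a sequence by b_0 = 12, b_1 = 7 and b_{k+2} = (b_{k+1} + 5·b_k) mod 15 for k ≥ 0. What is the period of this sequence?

6

Listing terms: b_0 = 12,  b_1 = 7,  b_2 = 7,  b_3 = 12,  b_4 = 2,  b_5 = 2,  b_6 = 12,  b_7 = 7.
The sequence repeats with period 6.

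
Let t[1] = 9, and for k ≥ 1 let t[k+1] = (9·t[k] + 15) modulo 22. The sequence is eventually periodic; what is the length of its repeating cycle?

10

We have t[1] = 9, t[2] = 8, t[3] = 21, t[4] = 6, t[5] = 3, t[6] = 20, t[7] = 19, t[8] = 10, t[9] = 17, t[10] = 14, t[11] = 9.
The sequence repeats with period 10.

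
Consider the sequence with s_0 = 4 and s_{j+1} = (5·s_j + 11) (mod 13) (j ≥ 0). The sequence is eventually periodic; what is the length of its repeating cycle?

4

We have s_0 = 4, s_1 = 5, s_2 = 10, s_3 = 9, s_4 = 4.
Since s_4 = s_0 = 4, the sequence is periodic with period 4.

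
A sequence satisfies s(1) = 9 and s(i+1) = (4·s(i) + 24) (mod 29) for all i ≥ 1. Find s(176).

Computing terms: s(1) = 9,  s(2) = 2,  s(3) = 3,  s(4) = 7,  s(5) = 23,  s(6) = 0,  s(7) = 24,  s(8) = 4,  s(9) = 11,  s(10) = 10,  s(11) = 6,  s(12) = 19,  s(13) = 13,  s(14) = 18,  s(15) = 9.
Since s(15) = s(1) = 9, the sequence is periodic with period 14.
So s(176) = s(1 + ((176-1) mod 14)) = s(8) = 4.

4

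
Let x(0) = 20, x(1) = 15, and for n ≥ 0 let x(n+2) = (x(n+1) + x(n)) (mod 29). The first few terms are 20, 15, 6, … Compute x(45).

21

x(0) = 20; x(1) = 15; x(2) = 6; x(3) = 21; x(4) = 27; x(5) = 19; x(6) = 17; x(7) = 7; x(8) = 24; x(9) = 2; x(10) = 26; x(11) = 28; x(12) = 25; x(13) = 24; x(14) = 20; x(15) = 15.
The sequence repeats with period 14.
So x(45) = x(0 + ((45-0) mod 14)) = x(3) = 21.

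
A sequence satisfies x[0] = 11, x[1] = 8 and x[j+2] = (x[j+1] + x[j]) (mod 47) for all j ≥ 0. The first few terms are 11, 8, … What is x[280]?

18

Listing terms: x[0] = 11,  x[1] = 8,  x[2] = 19,  x[3] = 27,  x[4] = 46,  x[5] = 26,  x[6] = 25,  x[7] = 4,  x[8] = 29,  x[9] = 33,  x[10] = 15,  x[11] = 1,  x[12] = 16,  x[13] = 17,  x[14] = 33,  x[15] = 3,  x[16] = 36,  x[17] = 39,  x[18] = 28,  x[19] = 20,  x[20] = 1,  x[21] = 21,  x[22] = 22,  x[23] = 43,  x[24] = 18,  x[25] = 14,  x[26] = 32,  x[27] = 46,  x[28] = 31,  x[29] = 30,  x[30] = 14,  x[31] = 44,  x[32] = 11,  x[33] = 8.
Since (x[32], x[33]) = (x[0], x[1]) = (11, 8) (two consecutive terms determine the rest), the sequence is periodic with period 32.
So x[280] = x[0 + ((280-0) mod 32)] = x[24] = 18.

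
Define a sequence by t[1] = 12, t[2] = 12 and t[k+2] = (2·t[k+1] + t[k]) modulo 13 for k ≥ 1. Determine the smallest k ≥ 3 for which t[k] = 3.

Listing terms: t[1] = 12,  t[2] = 12,  t[3] = 10,  t[4] = 6,  t[5] = 9,  t[6] = 11,  t[7] = 5,  t[8] = 8,  t[9] = 8,  t[10] = 11,  t[11] = 4,  t[12] = 6,  t[13] = 3,  t[14] = 12,  t[15] = 1,  t[16] = 1,  t[17] = 3,  t[18] = 7,  t[19] = 4,  t[20] = 2,  t[21] = 8,  t[22] = 5,  t[23] = 5,  t[24] = 2,  t[25] = 9,  t[26] = 7,  t[27] = 10,  t[28] = 1,  t[29] = 12,  t[30] = 12.
Since (t[29], t[30]) = (t[1], t[2]) = (12, 12) (two consecutive terms determine the rest), the sequence is periodic with period 28.
The value 3 first appears (with k ≥ 3) at t[13].

13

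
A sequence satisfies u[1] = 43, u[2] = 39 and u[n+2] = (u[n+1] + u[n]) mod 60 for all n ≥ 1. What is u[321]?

58

We have u[1] = 43, u[2] = 39, u[3] = 22, u[4] = 1, u[5] = 23, u[6] = 24, u[7] = 47, u[8] = 11, u[9] = 58, u[10] = 9, u[11] = 7, u[12] = 16, u[13] = 23, u[14] = 39, u[15] = 2, u[16] = 41, u[17] = 43, u[18] = 24, u[19] = 7, u[20] = 31, u[21] = 38, u[22] = 9, u[23] = 47, u[24] = 56, u[25] = 43, u[26] = 39.
Since (u[25], u[26]) = (u[1], u[2]) = (43, 39) (two consecutive terms determine the rest), the sequence is periodic with period 24.
So u[321] = u[1 + ((321-1) mod 24)] = u[9] = 58.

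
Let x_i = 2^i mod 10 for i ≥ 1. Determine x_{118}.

We have x_1 = 2,  x_2 = 4,  x_3 = 8,  x_4 = 6,  x_5 = 2.
The sequence repeats with period 4.
So x_{118} = x_{1 + ((118-1) mod 4)} = x_2 = 4.

4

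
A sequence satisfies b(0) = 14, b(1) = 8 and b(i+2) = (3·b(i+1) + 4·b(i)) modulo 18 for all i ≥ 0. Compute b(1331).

14

b(0) = 14; b(1) = 8; b(2) = 8; b(3) = 2; b(4) = 2; b(5) = 14; b(6) = 14; b(7) = 8.
Since (b(6), b(7)) = (b(0), b(1)) = (14, 8) (two consecutive terms determine the rest), the sequence is periodic with period 6.
(1331 - 0) mod 6 = 5, so b(1331) = b(5) = 14.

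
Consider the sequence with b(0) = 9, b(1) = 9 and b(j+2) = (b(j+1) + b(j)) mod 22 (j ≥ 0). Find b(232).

7

Listing terms: b(0) = 9,  b(1) = 9,  b(2) = 18,  b(3) = 5,  b(4) = 1,  b(5) = 6,  b(6) = 7,  b(7) = 13,  b(8) = 20,  b(9) = 11,  b(10) = 9,  b(11) = 20,  b(12) = 7,  b(13) = 5,  b(14) = 12,  b(15) = 17,  b(16) = 7,  b(17) = 2,  b(18) = 9,  b(19) = 11,  b(20) = 20,  b(21) = 9,  b(22) = 7,  b(23) = 16,  b(24) = 1,  b(25) = 17,  b(26) = 18,  b(27) = 13,  b(28) = 9,  b(29) = 0,  b(30) = 9,  b(31) = 9.
The sequence repeats with period 30.
(232 - 0) mod 30 = 22, so b(232) = b(22) = 7.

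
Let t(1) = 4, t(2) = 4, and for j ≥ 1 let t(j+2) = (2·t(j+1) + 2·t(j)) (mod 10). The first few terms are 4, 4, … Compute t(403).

8

We have t(1) = 4, t(2) = 4, t(3) = 6, t(4) = 0, t(5) = 2, t(6) = 4, t(7) = 2, t(8) = 2, t(9) = 8, t(10) = 0, t(11) = 6, t(12) = 2, t(13) = 6, t(14) = 6, t(15) = 4, t(16) = 0, t(17) = 8, t(18) = 6, t(19) = 8, t(20) = 8, t(21) = 2, t(22) = 0, t(23) = 4, t(24) = 8, t(25) = 4, t(26) = 4.
The sequence repeats with period 24.
So t(403) = t(1 + ((403-1) mod 24)) = t(19) = 8.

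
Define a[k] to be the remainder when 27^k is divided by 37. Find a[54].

We have a[0] = 1, a[1] = 27, a[2] = 26, a[3] = 36, a[4] = 10, a[5] = 11, a[6] = 1.
Since a[6] = a[0] = 1, the sequence is periodic with period 6.
So a[54] = a[0 + ((54-0) mod 6)] = a[0] = 1.

1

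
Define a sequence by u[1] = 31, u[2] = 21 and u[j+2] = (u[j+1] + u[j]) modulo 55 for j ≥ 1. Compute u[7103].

52

u[1] = 31,  u[2] = 21,  u[3] = 52,  u[4] = 18,  u[5] = 15,  u[6] = 33,  u[7] = 48,  u[8] = 26,  u[9] = 19,  u[10] = 45,  u[11] = 9,  u[12] = 54,  u[13] = 8,  u[14] = 7,  u[15] = 15,  u[16] = 22,  u[17] = 37,  u[18] = 4,  u[19] = 41,  u[20] = 45,  u[21] = 31,  u[22] = 21.
The sequence repeats with period 20.
So u[7103] = u[1 + ((7103-1) mod 20)] = u[3] = 52.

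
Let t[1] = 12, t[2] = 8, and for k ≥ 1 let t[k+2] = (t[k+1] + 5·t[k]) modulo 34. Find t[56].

We have t[1] = 12; t[2] = 8; t[3] = 0; t[4] = 6; t[5] = 6; t[6] = 2; t[7] = 32; t[8] = 8; t[9] = 32; t[10] = 4; t[11] = 28; t[12] = 14; t[13] = 18; t[14] = 20; t[15] = 8; t[16] = 6; t[17] = 12; t[18] = 8.
Since (t[17], t[18]) = (t[1], t[2]) = (12, 8) (two consecutive terms determine the rest), the sequence is periodic with period 16.
(56 - 1) mod 16 = 7, so t[56] = t[8] = 8.

8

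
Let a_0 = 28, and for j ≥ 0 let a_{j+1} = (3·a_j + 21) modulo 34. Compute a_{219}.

a_0 = 28, a_1 = 3, a_2 = 30, a_3 = 9, a_4 = 14, a_5 = 29, a_6 = 6, a_7 = 5, a_8 = 2, a_9 = 27, a_{10} = 0, a_{11} = 21, a_{12} = 16, a_{13} = 1, a_{14} = 24, a_{15} = 25, a_{16} = 28.
The sequence repeats with period 16.
(219 - 0) mod 16 = 11, so a_{219} = a_{11} = 21.

21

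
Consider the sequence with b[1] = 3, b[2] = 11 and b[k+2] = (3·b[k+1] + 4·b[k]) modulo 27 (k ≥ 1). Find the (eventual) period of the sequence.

b[1] = 3,  b[2] = 11,  b[3] = 18,  b[4] = 17,  b[5] = 15,  b[6] = 5,  b[7] = 21,  b[8] = 2,  b[9] = 9,  b[10] = 8,  b[11] = 6,  b[12] = 23,  b[13] = 12,  b[14] = 20,  b[15] = 0,  b[16] = 26,  b[17] = 24,  b[18] = 14,  b[19] = 3,  b[20] = 11.
Since (b[19], b[20]) = (b[1], b[2]) = (3, 11) (two consecutive terms determine the rest), the sequence is periodic with period 18.

18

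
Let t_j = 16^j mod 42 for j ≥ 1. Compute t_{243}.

22

We have t_1 = 16; t_2 = 4; t_3 = 22; t_4 = 16.
The sequence repeats with period 3.
So t_{243} = t_{1 + ((243-1) mod 3)} = t_3 = 22.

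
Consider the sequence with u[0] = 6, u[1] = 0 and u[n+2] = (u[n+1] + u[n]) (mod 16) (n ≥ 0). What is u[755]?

10

Listing terms: u[0] = 6, u[1] = 0, u[2] = 6, u[3] = 6, u[4] = 12, u[5] = 2, u[6] = 14, u[7] = 0, u[8] = 14, u[9] = 14, u[10] = 12, u[11] = 10, u[12] = 6, u[13] = 0.
The sequence repeats with period 12.
(755 - 0) mod 12 = 11, so u[755] = u[11] = 10.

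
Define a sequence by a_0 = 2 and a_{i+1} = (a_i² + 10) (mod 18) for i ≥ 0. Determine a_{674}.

Listing terms: a_0 = 2; a_1 = 14; a_2 = 8; a_3 = 2.
The sequence repeats with period 3.
So a_{674} = a_{0 + ((674-0) mod 3)} = a_2 = 8.

8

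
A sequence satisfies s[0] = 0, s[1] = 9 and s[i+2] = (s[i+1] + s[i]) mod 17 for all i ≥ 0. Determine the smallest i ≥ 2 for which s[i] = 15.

Listing terms: s[0] = 0, s[1] = 9, s[2] = 9, s[3] = 1, s[4] = 10, s[5] = 11, s[6] = 4, s[7] = 15, s[8] = 2, s[9] = 0, s[10] = 2, s[11] = 2, s[12] = 4, s[13] = 6, s[14] = 10, s[15] = 16, s[16] = 9, s[17] = 8, s[18] = 0, s[19] = 8, s[20] = 8, s[21] = 16, s[22] = 7, s[23] = 6, s[24] = 13, s[25] = 2, s[26] = 15, s[27] = 0, s[28] = 15, s[29] = 15, s[30] = 13, s[31] = 11, s[32] = 7, s[33] = 1, s[34] = 8, s[35] = 9, s[36] = 0, s[37] = 9.
Since (s[36], s[37]) = (s[0], s[1]) = (0, 9) (two consecutive terms determine the rest), the sequence is periodic with period 36.
The value 15 first appears (with i ≥ 2) at s[7].

7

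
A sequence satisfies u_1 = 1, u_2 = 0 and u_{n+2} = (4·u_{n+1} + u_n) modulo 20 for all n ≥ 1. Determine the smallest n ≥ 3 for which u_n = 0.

12

Computing terms: u_1 = 1; u_2 = 0; u_3 = 1; u_4 = 4; u_5 = 17; u_6 = 12; u_7 = 5; u_8 = 12; u_9 = 13; u_{10} = 4; u_{11} = 9; u_{12} = 0; u_{13} = 9; u_{14} = 16; u_{15} = 13; u_{16} = 8; u_{17} = 5; u_{18} = 8; u_{19} = 17; u_{20} = 16; u_{21} = 1; u_{22} = 0.
The sequence repeats with period 20.
The value 0 first appears (with n ≥ 3) at u_{12}.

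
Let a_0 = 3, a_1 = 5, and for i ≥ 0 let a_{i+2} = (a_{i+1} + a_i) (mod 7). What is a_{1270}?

6

We have a_0 = 3, a_1 = 5, a_2 = 1, a_3 = 6, a_4 = 0, a_5 = 6, a_6 = 6, a_7 = 5, a_8 = 4, a_9 = 2, a_{10} = 6, a_{11} = 1, a_{12} = 0, a_{13} = 1, a_{14} = 1, a_{15} = 2, a_{16} = 3, a_{17} = 5.
Since (a_{16}, a_{17}) = (a_0, a_1) = (3, 5) (two consecutive terms determine the rest), the sequence is periodic with period 16.
(1270 - 0) mod 16 = 6, so a_{1270} = a_6 = 6.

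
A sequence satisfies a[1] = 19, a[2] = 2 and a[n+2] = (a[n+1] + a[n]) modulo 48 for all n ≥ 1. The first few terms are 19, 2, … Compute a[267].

Computing terms: a[1] = 19; a[2] = 2; a[3] = 21; a[4] = 23; a[5] = 44; a[6] = 19; a[7] = 15; a[8] = 34; a[9] = 1; a[10] = 35; a[11] = 36; a[12] = 23; a[13] = 11; a[14] = 34; a[15] = 45; a[16] = 31; a[17] = 28; a[18] = 11; a[19] = 39; a[20] = 2; a[21] = 41; a[22] = 43; a[23] = 36; a[24] = 31; a[25] = 19; a[26] = 2.
Since (a[25], a[26]) = (a[1], a[2]) = (19, 2) (two consecutive terms determine the rest), the sequence is periodic with period 24.
(267 - 1) mod 24 = 2, so a[267] = a[3] = 21.

21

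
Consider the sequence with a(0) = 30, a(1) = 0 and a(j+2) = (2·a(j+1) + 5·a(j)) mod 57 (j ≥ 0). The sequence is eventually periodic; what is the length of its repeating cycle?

We have a(0) = 30, a(1) = 0, a(2) = 36, a(3) = 15, a(4) = 39, a(5) = 39, a(6) = 45, a(7) = 0, a(8) = 54, a(9) = 51, a(10) = 30, a(11) = 30, a(12) = 39, a(13) = 0, a(14) = 24, a(15) = 48, a(16) = 45, a(17) = 45, a(18) = 30, a(19) = 0.
The sequence repeats with period 18.

18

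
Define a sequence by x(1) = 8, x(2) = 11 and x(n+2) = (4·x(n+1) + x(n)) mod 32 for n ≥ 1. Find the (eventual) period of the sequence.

16

Computing terms: x(1) = 8,  x(2) = 11,  x(3) = 20,  x(4) = 27,  x(5) = 0,  x(6) = 27,  x(7) = 12,  x(8) = 11,  x(9) = 24,  x(10) = 11,  x(11) = 4,  x(12) = 27,  x(13) = 16,  x(14) = 27,  x(15) = 28,  x(16) = 11,  x(17) = 8,  x(18) = 11.
Since (x(17), x(18)) = (x(1), x(2)) = (8, 11) (two consecutive terms determine the rest), the sequence is periodic with period 16.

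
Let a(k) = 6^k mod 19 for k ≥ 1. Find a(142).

9

Listing terms: a(1) = 6; a(2) = 17; a(3) = 7; a(4) = 4; a(5) = 5; a(6) = 11; a(7) = 9; a(8) = 16; a(9) = 1; a(10) = 6.
Since a(10) = a(1) = 6, the sequence is periodic with period 9.
So a(142) = a(1 + ((142-1) mod 9)) = a(7) = 9.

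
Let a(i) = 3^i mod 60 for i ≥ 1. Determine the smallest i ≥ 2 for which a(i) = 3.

5

Listing terms: a(1) = 3, a(2) = 9, a(3) = 27, a(4) = 21, a(5) = 3.
Since a(5) = a(1) = 3, the sequence is periodic with period 4.
The value 3 next appears (with i ≥ 2) at a(5).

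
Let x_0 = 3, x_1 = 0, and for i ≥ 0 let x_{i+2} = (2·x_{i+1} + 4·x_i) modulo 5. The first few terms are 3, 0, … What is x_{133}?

4

Computing terms: x_0 = 3; x_1 = 0; x_2 = 2; x_3 = 4; x_4 = 1; x_5 = 3; x_6 = 0.
The sequence repeats with period 5.
(133 - 0) mod 5 = 3, so x_{133} = x_3 = 4.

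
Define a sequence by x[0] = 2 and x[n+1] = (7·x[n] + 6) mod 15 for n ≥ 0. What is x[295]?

8

x[0] = 2; x[1] = 5; x[2] = 11; x[3] = 8; x[4] = 2.
The sequence repeats with period 4.
(295 - 0) mod 4 = 3, so x[295] = x[3] = 8.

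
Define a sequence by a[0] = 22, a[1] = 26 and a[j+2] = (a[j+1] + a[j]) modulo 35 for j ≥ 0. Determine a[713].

16

Listing terms: a[0] = 22, a[1] = 26, a[2] = 13, a[3] = 4, a[4] = 17, a[5] = 21, a[6] = 3, a[7] = 24, a[8] = 27, a[9] = 16, a[10] = 8, a[11] = 24, a[12] = 32, a[13] = 21, a[14] = 18, a[15] = 4, a[16] = 22, a[17] = 26.
The sequence repeats with period 16.
(713 - 0) mod 16 = 9, so a[713] = a[9] = 16.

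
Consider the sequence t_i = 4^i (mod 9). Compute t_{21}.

We have t_1 = 4; t_2 = 7; t_3 = 1; t_4 = 4.
Since t_4 = t_1 = 4, the sequence is periodic with period 3.
(21 - 1) mod 3 = 2, so t_{21} = t_3 = 1.

1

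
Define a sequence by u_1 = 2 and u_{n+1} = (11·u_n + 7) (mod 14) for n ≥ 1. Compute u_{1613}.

Listing terms: u_1 = 2, u_2 = 1, u_3 = 4, u_4 = 9, u_5 = 8, u_6 = 11, u_7 = 2.
The sequence repeats with period 6.
(1613 - 1) mod 6 = 4, so u_{1613} = u_5 = 8.

8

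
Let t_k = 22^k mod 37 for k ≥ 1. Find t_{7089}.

We have t_1 = 22, t_2 = 3, t_3 = 29, t_4 = 9, t_5 = 13, t_6 = 27, t_7 = 2, t_8 = 7, t_9 = 6, t_{10} = 21, t_{11} = 18, t_{12} = 26, t_{13} = 17, t_{14} = 4, t_{15} = 14, t_{16} = 12, t_{17} = 5, t_{18} = 36, t_{19} = 15, t_{20} = 34, t_{21} = 8, t_{22} = 28, t_{23} = 24, t_{24} = 10, t_{25} = 35, t_{26} = 30, t_{27} = 31, t_{28} = 16, t_{29} = 19, t_{30} = 11, t_{31} = 20, t_{32} = 33, t_{33} = 23, t_{34} = 25, t_{35} = 32, t_{36} = 1, t_{37} = 22.
Since t_{37} = t_1 = 22, the sequence is periodic with period 36.
(7089 - 1) mod 36 = 32, so t_{7089} = t_{33} = 23.

23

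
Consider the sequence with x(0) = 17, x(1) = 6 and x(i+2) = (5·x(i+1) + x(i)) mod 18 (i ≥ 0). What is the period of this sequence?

24

Computing terms: x(0) = 17, x(1) = 6, x(2) = 11, x(3) = 7, x(4) = 10, x(5) = 3, x(6) = 7, x(7) = 2, x(8) = 17, x(9) = 15, x(10) = 2, x(11) = 7, x(12) = 1, x(13) = 12, x(14) = 7, x(15) = 11, x(16) = 8, x(17) = 15, x(18) = 11, x(19) = 16, x(20) = 1, x(21) = 3, x(22) = 16, x(23) = 11, x(24) = 17, x(25) = 6.
The sequence repeats with period 24.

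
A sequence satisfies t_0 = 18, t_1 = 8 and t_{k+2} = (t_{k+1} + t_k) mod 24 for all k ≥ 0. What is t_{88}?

12

We have t_0 = 18; t_1 = 8; t_2 = 2; t_3 = 10; t_4 = 12; t_5 = 22; t_6 = 10; t_7 = 8; t_8 = 18; t_9 = 2; t_{10} = 20; t_{11} = 22; t_{12} = 18; t_{13} = 16; t_{14} = 10; t_{15} = 2; t_{16} = 12; t_{17} = 14; t_{18} = 2; t_{19} = 16; t_{20} = 18; t_{21} = 10; t_{22} = 4; t_{23} = 14; t_{24} = 18; t_{25} = 8.
The sequence repeats with period 24.
So t_{88} = t_{0 + ((88-0) mod 24)} = t_{16} = 12.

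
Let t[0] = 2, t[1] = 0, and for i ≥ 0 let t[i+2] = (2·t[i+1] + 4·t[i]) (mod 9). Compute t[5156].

4

Computing terms: t[0] = 2,  t[1] = 0,  t[2] = 8,  t[3] = 7,  t[4] = 1,  t[5] = 3,  t[6] = 1,  t[7] = 5,  t[8] = 5,  t[9] = 3,  t[10] = 8,  t[11] = 1,  t[12] = 7,  t[13] = 0,  t[14] = 1,  t[15] = 2,  t[16] = 8,  t[17] = 6,  t[18] = 8,  t[19] = 4,  t[20] = 4,  t[21] = 6,  t[22] = 1,  t[23] = 8,  t[24] = 2,  t[25] = 0.
Since (t[24], t[25]) = (t[0], t[1]) = (2, 0) (two consecutive terms determine the rest), the sequence is periodic with period 24.
So t[5156] = t[0 + ((5156-0) mod 24)] = t[20] = 4.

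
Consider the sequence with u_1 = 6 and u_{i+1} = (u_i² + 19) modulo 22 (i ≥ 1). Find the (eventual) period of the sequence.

u_1 = 6,  u_2 = 11,  u_3 = 8,  u_4 = 17,  u_5 = 0,  u_6 = 19,  u_7 = 6.
The sequence repeats with period 6.

6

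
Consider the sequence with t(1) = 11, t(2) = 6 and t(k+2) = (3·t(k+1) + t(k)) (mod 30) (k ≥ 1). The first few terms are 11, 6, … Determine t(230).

Computing terms: t(1) = 11, t(2) = 6, t(3) = 29, t(4) = 3, t(5) = 8, t(6) = 27, t(7) = 29, t(8) = 24, t(9) = 11, t(10) = 27, t(11) = 2, t(12) = 3, t(13) = 11, t(14) = 6.
The sequence repeats with period 12.
(230 - 1) mod 12 = 1, so t(230) = t(2) = 6.

6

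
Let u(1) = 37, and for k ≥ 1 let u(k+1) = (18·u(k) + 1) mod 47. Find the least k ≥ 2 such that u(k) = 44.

u(1) = 37, u(2) = 9, u(3) = 22, u(4) = 21, u(5) = 3, u(6) = 8, u(7) = 4, u(8) = 26, u(9) = 46, u(10) = 30, u(11) = 24, u(12) = 10, u(13) = 40, u(14) = 16, u(15) = 7, u(16) = 33, u(17) = 31, u(18) = 42, u(19) = 5, u(20) = 44, u(21) = 41, u(22) = 34, u(23) = 2, u(24) = 37.
The sequence repeats with period 23.
The value 44 first appears (with k ≥ 2) at u(20).

20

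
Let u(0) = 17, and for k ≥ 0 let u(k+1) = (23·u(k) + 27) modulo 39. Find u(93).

16

Computing terms: u(0) = 17; u(1) = 28; u(2) = 8; u(3) = 16; u(4) = 5; u(5) = 25; u(6) = 17.
The sequence repeats with period 6.
(93 - 0) mod 6 = 3, so u(93) = u(3) = 16.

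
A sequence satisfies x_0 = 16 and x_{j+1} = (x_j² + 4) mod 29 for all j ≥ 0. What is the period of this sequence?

x_0 = 16, x_1 = 28, x_2 = 5, x_3 = 0, x_4 = 4, x_5 = 20, x_6 = 27, x_7 = 8, x_8 = 10, x_9 = 17, x_{10} = 3, x_{11} = 13, x_{12} = 28.
Since x_{12} = x_1 = 28, the sequence is eventually periodic: after a pre-period of length 1 it cycles with period 11.

11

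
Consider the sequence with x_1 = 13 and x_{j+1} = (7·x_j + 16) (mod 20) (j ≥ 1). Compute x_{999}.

5

We have x_1 = 13, x_2 = 7, x_3 = 5, x_4 = 11, x_5 = 13.
Since x_5 = x_1 = 13, the sequence is periodic with period 4.
So x_{999} = x_{1 + ((999-1) mod 4)} = x_3 = 5.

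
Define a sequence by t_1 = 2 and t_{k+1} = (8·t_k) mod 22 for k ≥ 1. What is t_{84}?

t_1 = 2,  t_2 = 16,  t_3 = 18,  t_4 = 12,  t_5 = 8,  t_6 = 20,  t_7 = 6,  t_8 = 4,  t_9 = 10,  t_{10} = 14,  t_{11} = 2.
Since t_{11} = t_1 = 2, the sequence is periodic with period 10.
So t_{84} = t_{1 + ((84-1) mod 10)} = t_4 = 12.

12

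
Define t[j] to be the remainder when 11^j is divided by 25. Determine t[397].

Computing terms: t[1] = 11,  t[2] = 21,  t[3] = 6,  t[4] = 16,  t[5] = 1,  t[6] = 11.
The sequence repeats with period 5.
(397 - 1) mod 5 = 1, so t[397] = t[2] = 21.

21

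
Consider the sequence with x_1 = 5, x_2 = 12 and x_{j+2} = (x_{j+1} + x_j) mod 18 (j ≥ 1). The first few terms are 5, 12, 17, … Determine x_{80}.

Listing terms: x_1 = 5; x_2 = 12; x_3 = 17; x_4 = 11; x_5 = 10; x_6 = 3; x_7 = 13; x_8 = 16; x_9 = 11; x_{10} = 9; x_{11} = 2; x_{12} = 11; x_{13} = 13; x_{14} = 6; x_{15} = 1; x_{16} = 7; x_{17} = 8; x_{18} = 15; x_{19} = 5; x_{20} = 2; x_{21} = 7; x_{22} = 9; x_{23} = 16; x_{24} = 7; x_{25} = 5; x_{26} = 12.
Since (x_{25}, x_{26}) = (x_1, x_2) = (5, 12) (two consecutive terms determine the rest), the sequence is periodic with period 24.
So x_{80} = x_{1 + ((80-1) mod 24)} = x_8 = 16.

16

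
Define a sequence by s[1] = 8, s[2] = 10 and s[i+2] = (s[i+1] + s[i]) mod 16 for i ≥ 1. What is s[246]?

10

s[1] = 8; s[2] = 10; s[3] = 2; s[4] = 12; s[5] = 14; s[6] = 10; s[7] = 8; s[8] = 2; s[9] = 10; s[10] = 12; s[11] = 6; s[12] = 2; s[13] = 8; s[14] = 10.
Since (s[13], s[14]) = (s[1], s[2]) = (8, 10) (two consecutive terms determine the rest), the sequence is periodic with period 12.
So s[246] = s[1 + ((246-1) mod 12)] = s[6] = 10.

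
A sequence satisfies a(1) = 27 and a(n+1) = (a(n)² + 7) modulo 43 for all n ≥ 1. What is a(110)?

38

Listing terms: a(1) = 27; a(2) = 5; a(3) = 32; a(4) = 42; a(5) = 8; a(6) = 28; a(7) = 17; a(8) = 38; a(9) = 32.
Since a(9) = a(3) = 32, the sequence is eventually periodic: after a pre-period of length 2 it cycles with period 6.
For n ≥ 3, a(n) depends only on (n - 3) mod 6. (110 - 3) mod 6 = 5, so a(110) = a(8) = 38.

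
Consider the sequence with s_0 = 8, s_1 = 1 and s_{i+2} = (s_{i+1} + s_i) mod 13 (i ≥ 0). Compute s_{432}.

11

Listing terms: s_0 = 8, s_1 = 1, s_2 = 9, s_3 = 10, s_4 = 6, s_5 = 3, s_6 = 9, s_7 = 12, s_8 = 8, s_9 = 7, s_{10} = 2, s_{11} = 9, s_{12} = 11, s_{13} = 7, s_{14} = 5, s_{15} = 12, s_{16} = 4, s_{17} = 3, s_{18} = 7, s_{19} = 10, s_{20} = 4, s_{21} = 1, s_{22} = 5, s_{23} = 6, s_{24} = 11, s_{25} = 4, s_{26} = 2, s_{27} = 6, s_{28} = 8, s_{29} = 1.
The sequence repeats with period 28.
(432 - 0) mod 28 = 12, so s_{432} = s_{12} = 11.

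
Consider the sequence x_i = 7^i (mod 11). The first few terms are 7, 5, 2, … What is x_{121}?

Computing terms: x_1 = 7; x_2 = 5; x_3 = 2; x_4 = 3; x_5 = 10; x_6 = 4; x_7 = 6; x_8 = 9; x_9 = 8; x_{10} = 1; x_{11} = 7.
Since x_{11} = x_1 = 7, the sequence is periodic with period 10.
So x_{121} = x_{1 + ((121-1) mod 10)} = x_1 = 7.

7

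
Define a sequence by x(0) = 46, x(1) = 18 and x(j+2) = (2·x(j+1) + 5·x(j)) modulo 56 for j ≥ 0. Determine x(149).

We have x(0) = 46,  x(1) = 18,  x(2) = 42,  x(3) = 6,  x(4) = 54,  x(5) = 26,  x(6) = 42,  x(7) = 46,  x(8) = 22,  x(9) = 50,  x(10) = 42,  x(11) = 54,  x(12) = 38,  x(13) = 10,  x(14) = 42,  x(15) = 22,  x(16) = 30,  x(17) = 2,  x(18) = 42,  x(19) = 38,  x(20) = 6,  x(21) = 34,  x(22) = 42,  x(23) = 30,  x(24) = 46,  x(25) = 18.
The sequence repeats with period 24.
So x(149) = x(0 + ((149-0) mod 24)) = x(5) = 26.

26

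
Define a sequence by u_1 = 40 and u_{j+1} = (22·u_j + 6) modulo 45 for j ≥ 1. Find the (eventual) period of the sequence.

4

We have u_1 = 40, u_2 = 31, u_3 = 13, u_4 = 22, u_5 = 40.
Since u_5 = u_1 = 40, the sequence is periodic with period 4.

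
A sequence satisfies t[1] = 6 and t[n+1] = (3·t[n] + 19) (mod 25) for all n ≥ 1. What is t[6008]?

14

Computing terms: t[1] = 6,  t[2] = 12,  t[3] = 5,  t[4] = 9,  t[5] = 21,  t[6] = 7,  t[7] = 15,  t[8] = 14,  t[9] = 11,  t[10] = 2,  t[11] = 0,  t[12] = 19,  t[13] = 1,  t[14] = 22,  t[15] = 10,  t[16] = 24,  t[17] = 16,  t[18] = 17,  t[19] = 20,  t[20] = 4,  t[21] = 6.
Since t[21] = t[1] = 6, the sequence is periodic with period 20.
(6008 - 1) mod 20 = 7, so t[6008] = t[8] = 14.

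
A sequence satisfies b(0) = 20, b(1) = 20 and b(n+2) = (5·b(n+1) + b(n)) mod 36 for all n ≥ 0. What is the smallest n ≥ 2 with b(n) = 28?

Computing terms: b(0) = 20; b(1) = 20; b(2) = 12; b(3) = 8; b(4) = 16; b(5) = 16; b(6) = 24; b(7) = 28; b(8) = 20; b(9) = 20.
The sequence repeats with period 8.
The value 28 first appears (with n ≥ 2) at b(7).

7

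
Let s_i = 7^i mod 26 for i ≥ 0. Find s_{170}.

23

s_0 = 1, s_1 = 7, s_2 = 23, s_3 = 5, s_4 = 9, s_5 = 11, s_6 = 25, s_7 = 19, s_8 = 3, s_9 = 21, s_{10} = 17, s_{11} = 15, s_{12} = 1.
Since s_{12} = s_0 = 1, the sequence is periodic with period 12.
(170 - 0) mod 12 = 2, so s_{170} = s_2 = 23.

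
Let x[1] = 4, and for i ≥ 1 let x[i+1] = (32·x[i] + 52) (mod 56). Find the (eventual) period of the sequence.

Computing terms: x[1] = 4, x[2] = 12, x[3] = 44, x[4] = 4.
The sequence repeats with period 3.

3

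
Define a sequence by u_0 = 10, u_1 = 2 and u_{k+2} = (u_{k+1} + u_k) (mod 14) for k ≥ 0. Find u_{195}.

0

We have u_0 = 10; u_1 = 2; u_2 = 12; u_3 = 0; u_4 = 12; u_5 = 12; u_6 = 10; u_7 = 8; u_8 = 4; u_9 = 12; u_{10} = 2; u_{11} = 0; u_{12} = 2; u_{13} = 2; u_{14} = 4; u_{15} = 6; u_{16} = 10; u_{17} = 2.
The sequence repeats with period 16.
So u_{195} = u_{0 + ((195-0) mod 16)} = u_3 = 0.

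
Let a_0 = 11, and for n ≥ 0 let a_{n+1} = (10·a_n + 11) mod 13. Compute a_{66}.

Listing terms: a_0 = 11, a_1 = 4, a_2 = 12, a_3 = 1, a_4 = 8, a_5 = 0, a_6 = 11.
Since a_6 = a_0 = 11, the sequence is periodic with period 6.
(66 - 0) mod 6 = 0, so a_{66} = a_0 = 11.

11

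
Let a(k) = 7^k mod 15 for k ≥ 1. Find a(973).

7

a(1) = 7,  a(2) = 4,  a(3) = 13,  a(4) = 1,  a(5) = 7.
Since a(5) = a(1) = 7, the sequence is periodic with period 4.
So a(973) = a(1 + ((973-1) mod 4)) = a(1) = 7.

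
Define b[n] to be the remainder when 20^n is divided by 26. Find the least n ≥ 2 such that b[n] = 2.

11

b[1] = 20,  b[2] = 10,  b[3] = 18,  b[4] = 22,  b[5] = 24,  b[6] = 12,  b[7] = 6,  b[8] = 16,  b[9] = 8,  b[10] = 4,  b[11] = 2,  b[12] = 14,  b[13] = 20.
Since b[13] = b[1] = 20, the sequence is periodic with period 12.
The value 2 first appears (with n ≥ 2) at b[11].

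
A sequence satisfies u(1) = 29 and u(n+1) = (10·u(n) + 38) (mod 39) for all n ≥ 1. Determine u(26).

Listing terms: u(1) = 29, u(2) = 16, u(3) = 3, u(4) = 29.
The sequence repeats with period 3.
(26 - 1) mod 3 = 1, so u(26) = u(2) = 16.

16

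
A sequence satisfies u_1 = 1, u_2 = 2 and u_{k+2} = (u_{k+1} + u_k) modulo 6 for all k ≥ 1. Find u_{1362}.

5

u_1 = 1; u_2 = 2; u_3 = 3; u_4 = 5; u_5 = 2; u_6 = 1; u_7 = 3; u_8 = 4; u_9 = 1; u_{10} = 5; u_{11} = 0; u_{12} = 5; u_{13} = 5; u_{14} = 4; u_{15} = 3; u_{16} = 1; u_{17} = 4; u_{18} = 5; u_{19} = 3; u_{20} = 2; u_{21} = 5; u_{22} = 1; u_{23} = 0; u_{24} = 1; u_{25} = 1; u_{26} = 2.
Since (u_{25}, u_{26}) = (u_1, u_2) = (1, 2) (two consecutive terms determine the rest), the sequence is periodic with period 24.
(1362 - 1) mod 24 = 17, so u_{1362} = u_{18} = 5.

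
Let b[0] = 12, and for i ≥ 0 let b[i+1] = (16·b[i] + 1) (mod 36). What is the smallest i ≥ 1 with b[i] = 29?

Listing terms: b[0] = 12,  b[1] = 13,  b[2] = 29,  b[3] = 33,  b[4] = 25,  b[5] = 5,  b[6] = 9,  b[7] = 1,  b[8] = 17,  b[9] = 21,  b[10] = 13.
Since b[10] = b[1] = 13, the sequence is eventually periodic: after a pre-period of length 1 it cycles with period 9.
The value 29 first appears (with i ≥ 1) at b[2].

2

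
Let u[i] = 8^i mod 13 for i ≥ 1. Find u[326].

12

u[1] = 8, u[2] = 12, u[3] = 5, u[4] = 1, u[5] = 8.
Since u[5] = u[1] = 8, the sequence is periodic with period 4.
(326 - 1) mod 4 = 1, so u[326] = u[2] = 12.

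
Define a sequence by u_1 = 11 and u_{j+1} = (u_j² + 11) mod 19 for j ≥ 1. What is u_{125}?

u_1 = 11; u_2 = 18; u_3 = 12; u_4 = 3; u_5 = 1; u_6 = 12.
Since u_6 = u_3 = 12, the sequence is eventually periodic: after a pre-period of length 2 it cycles with period 3.
For j ≥ 3, u_j depends only on (j - 3) mod 3. (125 - 3) mod 3 = 2, so u_{125} = u_5 = 1.

1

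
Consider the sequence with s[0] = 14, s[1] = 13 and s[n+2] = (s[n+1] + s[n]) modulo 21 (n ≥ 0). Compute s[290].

6

Listing terms: s[0] = 14,  s[1] = 13,  s[2] = 6,  s[3] = 19,  s[4] = 4,  s[5] = 2,  s[6] = 6,  s[7] = 8,  s[8] = 14,  s[9] = 1,  s[10] = 15,  s[11] = 16,  s[12] = 10,  s[13] = 5,  s[14] = 15,  s[15] = 20,  s[16] = 14,  s[17] = 13.
The sequence repeats with period 16.
So s[290] = s[0 + ((290-0) mod 16)] = s[2] = 6.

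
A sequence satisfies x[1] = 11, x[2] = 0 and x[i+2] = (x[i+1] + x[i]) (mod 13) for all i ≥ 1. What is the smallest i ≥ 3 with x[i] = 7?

6

x[1] = 11,  x[2] = 0,  x[3] = 11,  x[4] = 11,  x[5] = 9,  x[6] = 7,  x[7] = 3,  x[8] = 10,  x[9] = 0,  x[10] = 10,  x[11] = 10,  x[12] = 7,  x[13] = 4,  x[14] = 11,  x[15] = 2,  x[16] = 0,  x[17] = 2,  x[18] = 2,  x[19] = 4,  x[20] = 6,  x[21] = 10,  x[22] = 3,  x[23] = 0,  x[24] = 3,  x[25] = 3,  x[26] = 6,  x[27] = 9,  x[28] = 2,  x[29] = 11,  x[30] = 0.
The sequence repeats with period 28.
The value 7 first appears (with i ≥ 3) at x[6].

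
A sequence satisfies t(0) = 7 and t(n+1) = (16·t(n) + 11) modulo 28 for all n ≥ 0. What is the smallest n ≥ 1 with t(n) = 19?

2

t(0) = 7, t(1) = 11, t(2) = 19, t(3) = 7.
Since t(3) = t(0) = 7, the sequence is periodic with period 3.
The value 19 first appears (with n ≥ 1) at t(2).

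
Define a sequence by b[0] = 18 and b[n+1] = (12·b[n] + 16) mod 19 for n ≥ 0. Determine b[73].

We have b[0] = 18,  b[1] = 4,  b[2] = 7,  b[3] = 5,  b[4] = 0,  b[5] = 16,  b[6] = 18.
Since b[6] = b[0] = 18, the sequence is periodic with period 6.
(73 - 0) mod 6 = 1, so b[73] = b[1] = 4.

4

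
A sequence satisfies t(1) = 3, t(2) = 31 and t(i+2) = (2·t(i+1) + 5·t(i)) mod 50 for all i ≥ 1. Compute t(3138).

11

Computing terms: t(1) = 3, t(2) = 31, t(3) = 27, t(4) = 9, t(5) = 3, t(6) = 1, t(7) = 17, t(8) = 39, t(9) = 13, t(10) = 21, t(11) = 7, t(12) = 19, t(13) = 23, t(14) = 41, t(15) = 47, t(16) = 49, t(17) = 33, t(18) = 11, t(19) = 37, t(20) = 29, t(21) = 43, t(22) = 31, t(23) = 27.
Since (t(22), t(23)) = (t(2), t(3)) = (31, 27) (two consecutive terms determine the rest), the sequence is eventually periodic: after a pre-period of length 1 it cycles with period 20.
For i ≥ 2, t(i) depends only on (i - 2) mod 20. (3138 - 2) mod 20 = 16, so t(3138) = t(18) = 11.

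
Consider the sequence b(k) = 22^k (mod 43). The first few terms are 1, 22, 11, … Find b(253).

22

b(0) = 1,  b(1) = 22,  b(2) = 11,  b(3) = 27,  b(4) = 35,  b(5) = 39,  b(6) = 41,  b(7) = 42,  b(8) = 21,  b(9) = 32,  b(10) = 16,  b(11) = 8,  b(12) = 4,  b(13) = 2,  b(14) = 1.
Since b(14) = b(0) = 1, the sequence is periodic with period 14.
(253 - 0) mod 14 = 1, so b(253) = b(1) = 22.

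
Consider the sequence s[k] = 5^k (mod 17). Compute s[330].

9

s[1] = 5, s[2] = 8, s[3] = 6, s[4] = 13, s[5] = 14, s[6] = 2, s[7] = 10, s[8] = 16, s[9] = 12, s[10] = 9, s[11] = 11, s[12] = 4, s[13] = 3, s[14] = 15, s[15] = 7, s[16] = 1, s[17] = 5.
Since s[17] = s[1] = 5, the sequence is periodic with period 16.
(330 - 1) mod 16 = 9, so s[330] = s[10] = 9.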